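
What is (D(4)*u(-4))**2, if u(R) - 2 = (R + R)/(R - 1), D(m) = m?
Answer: 5184/25 ≈ 207.36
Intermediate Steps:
u(R) = 2 + 2*R/(-1 + R) (u(R) = 2 + (R + R)/(R - 1) = 2 + (2*R)/(-1 + R) = 2 + 2*R/(-1 + R))
(D(4)*u(-4))**2 = (4*(2*(-1 + 2*(-4))/(-1 - 4)))**2 = (4*(2*(-1 - 8)/(-5)))**2 = (4*(2*(-1/5)*(-9)))**2 = (4*(18/5))**2 = (72/5)**2 = 5184/25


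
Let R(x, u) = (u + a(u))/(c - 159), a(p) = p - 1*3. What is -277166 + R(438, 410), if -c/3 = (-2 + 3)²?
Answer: -44901709/162 ≈ -2.7717e+5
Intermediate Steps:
a(p) = -3 + p (a(p) = p - 3 = -3 + p)
c = -3 (c = -3*(-2 + 3)² = -3*1² = -3*1 = -3)
R(x, u) = 1/54 - u/81 (R(x, u) = (u + (-3 + u))/(-3 - 159) = (-3 + 2*u)/(-162) = (-3 + 2*u)*(-1/162) = 1/54 - u/81)
-277166 + R(438, 410) = -277166 + (1/54 - 1/81*410) = -277166 + (1/54 - 410/81) = -277166 - 817/162 = -44901709/162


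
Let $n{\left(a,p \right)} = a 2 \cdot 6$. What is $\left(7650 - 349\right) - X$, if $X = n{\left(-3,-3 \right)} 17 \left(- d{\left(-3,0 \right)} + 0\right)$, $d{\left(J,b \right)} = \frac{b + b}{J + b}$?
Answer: $7301$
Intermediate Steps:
$d{\left(J,b \right)} = \frac{2 b}{J + b}$
$n{\left(a,p \right)} = 12 a$ ($n{\left(a,p \right)} = 2 a 6 = 12 a$)
$X = 0$ ($X = 12 \left(-3\right) 17 \left(- \frac{2 \cdot 0}{-3 + 0} + 0\right) = \left(-36\right) 17 \left(- \frac{2 \cdot 0}{-3} + 0\right) = - 612 \left(- \frac{2 \cdot 0 \left(-1\right)}{3} + 0\right) = - 612 \left(\left(-1\right) 0 + 0\right) = - 612 \left(0 + 0\right) = \left(-612\right) 0 = 0$)
$\left(7650 - 349\right) - X = \left(7650 - 349\right) - 0 = 7301 + 0 = 7301$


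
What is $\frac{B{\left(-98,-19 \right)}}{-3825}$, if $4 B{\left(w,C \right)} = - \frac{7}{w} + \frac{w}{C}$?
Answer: $- \frac{1391}{4069800} \approx -0.00034179$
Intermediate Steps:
$B{\left(w,C \right)} = - \frac{7}{4 w} + \frac{w}{4 C}$ ($B{\left(w,C \right)} = \frac{- \frac{7}{w} + \frac{w}{C}}{4} = - \frac{7}{4 w} + \frac{w}{4 C}$)
$\frac{B{\left(-98,-19 \right)}}{-3825} = \frac{- \frac{7}{4 \left(-98\right)} + \frac{1}{4} \left(-98\right) \frac{1}{-19}}{-3825} = \left(\left(- \frac{7}{4}\right) \left(- \frac{1}{98}\right) + \frac{1}{4} \left(-98\right) \left(- \frac{1}{19}\right)\right) \left(- \frac{1}{3825}\right) = \left(\frac{1}{56} + \frac{49}{38}\right) \left(- \frac{1}{3825}\right) = \frac{1391}{1064} \left(- \frac{1}{3825}\right) = - \frac{1391}{4069800}$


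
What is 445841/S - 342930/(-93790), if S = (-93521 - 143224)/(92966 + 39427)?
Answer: -184532956382714/740143785 ≈ -2.4932e+5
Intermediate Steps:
S = -78915/44131 (S = -236745/132393 = -236745*1/132393 = -78915/44131 ≈ -1.7882)
445841/S - 342930/(-93790) = 445841/(-78915/44131) - 342930/(-93790) = 445841*(-44131/78915) - 342930*(-1/93790) = -19675409171/78915 + 34293/9379 = -184532956382714/740143785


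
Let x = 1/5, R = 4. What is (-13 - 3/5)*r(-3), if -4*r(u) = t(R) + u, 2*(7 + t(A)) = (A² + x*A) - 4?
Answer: -306/25 ≈ -12.240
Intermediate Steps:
x = ⅕ (x = 1*(⅕) = ⅕ ≈ 0.20000)
t(A) = -9 + A²/2 + A/10 (t(A) = -7 + ((A² + A/5) - 4)/2 = -7 + (-4 + A² + A/5)/2 = -7 + (-2 + A²/2 + A/10) = -9 + A²/2 + A/10)
r(u) = 3/20 - u/4 (r(u) = -((-9 + (½)*4² + (⅒)*4) + u)/4 = -((-9 + (½)*16 + ⅖) + u)/4 = -((-9 + 8 + ⅖) + u)/4 = -(-⅗ + u)/4 = 3/20 - u/4)
(-13 - 3/5)*r(-3) = (-13 - 3/5)*(3/20 - ¼*(-3)) = (-13 - 3*⅕)*(3/20 + ¾) = (-13 - ⅗)*(9/10) = -68/5*9/10 = -306/25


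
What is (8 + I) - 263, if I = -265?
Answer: -520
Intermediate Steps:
(8 + I) - 263 = (8 - 265) - 263 = -257 - 263 = -520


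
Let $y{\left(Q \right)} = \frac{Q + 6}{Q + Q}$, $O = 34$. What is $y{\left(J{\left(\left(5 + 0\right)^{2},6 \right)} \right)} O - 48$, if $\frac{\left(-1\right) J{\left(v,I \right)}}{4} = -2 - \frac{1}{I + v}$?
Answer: $- \frac{775}{42} \approx -18.452$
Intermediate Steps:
$J{\left(v,I \right)} = 8 + \frac{4}{I + v}$ ($J{\left(v,I \right)} = - 4 \left(-2 - \frac{1}{I + v}\right) = 8 + \frac{4}{I + v}$)
$y{\left(Q \right)} = \frac{6 + Q}{2 Q}$
$y{\left(J{\left(\left(5 + 0\right)^{2},6 \right)} \right)} O - 48 = \frac{6 + \frac{4 \left(1 + 2 \cdot 6 + 2 \left(5 + 0\right)^{2}\right)}{6 + \left(5 + 0\right)^{2}}}{2 \frac{4 \left(1 + 2 \cdot 6 + 2 \left(5 + 0\right)^{2}\right)}{6 + \left(5 + 0\right)^{2}}} \cdot 34 - 48 = \frac{6 + \frac{4 \left(1 + 12 + 2 \cdot 5^{2}\right)}{6 + 5^{2}}}{2 \frac{4 \left(1 + 12 + 2 \cdot 5^{2}\right)}{6 + 5^{2}}} \cdot 34 - 48 = \frac{6 + \frac{4 \left(1 + 12 + 2 \cdot 25\right)}{6 + 25}}{2 \frac{4 \left(1 + 12 + 2 \cdot 25\right)}{6 + 25}} \cdot 34 - 48 = \frac{6 + \frac{4 \left(1 + 12 + 50\right)}{31}}{2 \frac{4 \left(1 + 12 + 50\right)}{31}} \cdot 34 - 48 = \frac{6 + 4 \cdot \frac{1}{31} \cdot 63}{2 \cdot 4 \cdot \frac{1}{31} \cdot 63} \cdot 34 - 48 = \frac{6 + \frac{252}{31}}{2 \cdot \frac{252}{31}} \cdot 34 - 48 = \frac{1}{2} \cdot \frac{31}{252} \cdot \frac{438}{31} \cdot 34 - 48 = \frac{73}{84} \cdot 34 - 48 = \frac{1241}{42} - 48 = - \frac{775}{42}$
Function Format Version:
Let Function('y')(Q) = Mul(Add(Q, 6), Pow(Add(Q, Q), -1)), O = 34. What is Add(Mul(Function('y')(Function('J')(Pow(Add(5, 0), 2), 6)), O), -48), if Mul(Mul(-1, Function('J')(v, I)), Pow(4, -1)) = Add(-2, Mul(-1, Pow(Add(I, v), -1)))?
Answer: Rational(-775, 42) ≈ -18.452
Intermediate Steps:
Function('J')(v, I) = Add(8, Mul(4, Pow(Add(I, v), -1))) (Function('J')(v, I) = Mul(-4, Add(-2, Mul(-1, Pow(Add(I, v), -1)))) = Add(8, Mul(4, Pow(Add(I, v), -1))))
Function('y')(Q) = Mul(Rational(1, 2), Pow(Q, -1), Add(6, Q)) (Function('y')(Q) = Mul(Add(6, Q), Pow(Mul(2, Q), -1)) = Mul(Add(6, Q), Mul(Rational(1, 2), Pow(Q, -1))) = Mul(Rational(1, 2), Pow(Q, -1), Add(6, Q)))
Add(Mul(Function('y')(Function('J')(Pow(Add(5, 0), 2), 6)), O), -48) = Add(Mul(Mul(Rational(1, 2), Pow(Mul(4, Pow(Add(6, Pow(Add(5, 0), 2)), -1), Add(1, Mul(2, 6), Mul(2, Pow(Add(5, 0), 2)))), -1), Add(6, Mul(4, Pow(Add(6, Pow(Add(5, 0), 2)), -1), Add(1, Mul(2, 6), Mul(2, Pow(Add(5, 0), 2)))))), 34), -48) = Add(Mul(Mul(Rational(1, 2), Pow(Mul(4, Pow(Add(6, Pow(5, 2)), -1), Add(1, 12, Mul(2, Pow(5, 2)))), -1), Add(6, Mul(4, Pow(Add(6, Pow(5, 2)), -1), Add(1, 12, Mul(2, Pow(5, 2)))))), 34), -48) = Add(Mul(Mul(Rational(1, 2), Pow(Mul(4, Pow(Add(6, 25), -1), Add(1, 12, Mul(2, 25))), -1), Add(6, Mul(4, Pow(Add(6, 25), -1), Add(1, 12, Mul(2, 25))))), 34), -48) = Add(Mul(Mul(Rational(1, 2), Pow(Mul(4, Pow(31, -1), Add(1, 12, 50)), -1), Add(6, Mul(4, Pow(31, -1), Add(1, 12, 50)))), 34), -48) = Add(Mul(Mul(Rational(1, 2), Pow(Mul(4, Rational(1, 31), 63), -1), Add(6, Mul(4, Rational(1, 31), 63))), 34), -48) = Add(Mul(Mul(Rational(1, 2), Pow(Rational(252, 31), -1), Add(6, Rational(252, 31))), 34), -48) = Add(Mul(Mul(Rational(1, 2), Rational(31, 252), Rational(438, 31)), 34), -48) = Add(Mul(Rational(73, 84), 34), -48) = Add(Rational(1241, 42), -48) = Rational(-775, 42)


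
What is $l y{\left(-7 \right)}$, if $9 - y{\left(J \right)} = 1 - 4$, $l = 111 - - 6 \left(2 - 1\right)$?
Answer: $1404$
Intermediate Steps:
$l = 117$ ($l = 111 - \left(-6\right) 1 = 111 - -6 = 111 + 6 = 117$)
$y{\left(J \right)} = 12$ ($y{\left(J \right)} = 9 - \left(1 - 4\right) = 9 - -3 = 9 + 3 = 12$)
$l y{\left(-7 \right)} = 117 \cdot 12 = 1404$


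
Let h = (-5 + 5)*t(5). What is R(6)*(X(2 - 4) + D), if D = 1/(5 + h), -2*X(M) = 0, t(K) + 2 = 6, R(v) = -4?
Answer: -4/5 ≈ -0.80000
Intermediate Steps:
t(K) = 4 (t(K) = -2 + 6 = 4)
X(M) = 0 (X(M) = -1/2*0 = 0)
h = 0 (h = (-5 + 5)*4 = 0*4 = 0)
D = 1/5 (D = 1/(5 + 0) = 1/5 ≈ 0.20000)
R(6)*(X(2 - 4) + D) = -4*(0 + 1/5) = -4*1/5 = -4/5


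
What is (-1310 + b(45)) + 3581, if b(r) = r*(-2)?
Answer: 2181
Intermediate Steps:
b(r) = -2*r
(-1310 + b(45)) + 3581 = (-1310 - 2*45) + 3581 = (-1310 - 90) + 3581 = -1400 + 3581 = 2181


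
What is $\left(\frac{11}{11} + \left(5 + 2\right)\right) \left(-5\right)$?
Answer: $-40$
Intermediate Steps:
$\left(\frac{11}{11} + \left(5 + 2\right)\right) \left(-5\right) = \left(11 \cdot \frac{1}{11} + 7\right) \left(-5\right) = \left(1 + 7\right) \left(-5\right) = 8 \left(-5\right) = -40$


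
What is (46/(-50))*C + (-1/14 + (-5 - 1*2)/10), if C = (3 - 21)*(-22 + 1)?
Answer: -60993/175 ≈ -348.53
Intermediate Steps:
C = 378 (C = -18*(-21) = 378)
(46/(-50))*C + (-1/14 + (-5 - 1*2)/10) = (46/(-50))*378 + (-1/14 + (-5 - 1*2)/10) = (46*(-1/50))*378 + (-1*1/14 + (-5 - 2)*(1/10)) = -23/25*378 + (-1/14 - 7*1/10) = -8694/25 + (-1/14 - 7/10) = -8694/25 - 27/35 = -60993/175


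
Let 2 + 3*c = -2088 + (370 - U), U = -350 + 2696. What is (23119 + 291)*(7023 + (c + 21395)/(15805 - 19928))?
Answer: 2032160484880/12369 ≈ 1.6429e+8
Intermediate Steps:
U = 2346
c = -4066/3 (c = -2/3 + (-2088 + (370 - 1*2346))/3 = -2/3 + (-2088 + (370 - 2346))/3 = -2/3 + (-2088 - 1976)/3 = -2/3 + (1/3)*(-4064) = -2/3 - 4064/3 = -4066/3 ≈ -1355.3)
(23119 + 291)*(7023 + (c + 21395)/(15805 - 19928)) = (23119 + 291)*(7023 + (-4066/3 + 21395)/(15805 - 19928)) = 23410*(7023 + (60119/3)/(-4123)) = 23410*(7023 + (60119/3)*(-1/4123)) = 23410*(7023 - 60119/12369) = 23410*(86807368/12369) = 2032160484880/12369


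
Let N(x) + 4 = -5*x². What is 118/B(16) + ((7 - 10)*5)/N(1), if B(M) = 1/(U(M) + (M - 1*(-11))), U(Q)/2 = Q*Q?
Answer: 190811/3 ≈ 63604.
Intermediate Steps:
U(Q) = 2*Q² (U(Q) = 2*(Q*Q) = 2*Q²)
B(M) = 1/(11 + M + 2*M²) (B(M) = 1/(2*M² + (M - 1*(-11))) = 1/(2*M² + (M + 11)) = 1/(2*M² + (11 + M)) = 1/(11 + M + 2*M²))
N(x) = -4 - 5*x²
118/B(16) + ((7 - 10)*5)/N(1) = 118/(1/(11 + 16 + 2*16²)) + ((7 - 10)*5)/(-4 - 5*1²) = 118/(1/(11 + 16 + 2*256)) + (-3*5)/(-4 - 5*1) = 118/(1/(11 + 16 + 512)) - 15/(-4 - 5) = 118/(1/539) - 15/(-9) = 118/(1/539) - 15*(-⅑) = 118*539 + 5/3 = 63602 + 5/3 = 190811/3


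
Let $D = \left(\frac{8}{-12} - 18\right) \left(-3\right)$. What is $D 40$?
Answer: $2240$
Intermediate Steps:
$D = 56$ ($D = \left(8 \left(- \frac{1}{12}\right) - 18\right) \left(-3\right) = \left(- \frac{2}{3} - 18\right) \left(-3\right) = \left(- \frac{56}{3}\right) \left(-3\right) = 56$)
$D 40 = 56 \cdot 40 = 2240$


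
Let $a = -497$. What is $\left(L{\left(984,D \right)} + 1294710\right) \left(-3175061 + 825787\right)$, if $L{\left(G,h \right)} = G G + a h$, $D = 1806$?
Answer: $-3207661131216$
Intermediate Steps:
$L{\left(G,h \right)} = G^{2} - 497 h$ ($L{\left(G,h \right)} = G G - 497 h = G^{2} - 497 h$)
$\left(L{\left(984,D \right)} + 1294710\right) \left(-3175061 + 825787\right) = \left(\left(984^{2} - 897582\right) + 1294710\right) \left(-3175061 + 825787\right) = \left(\left(968256 - 897582\right) + 1294710\right) \left(-2349274\right) = \left(70674 + 1294710\right) \left(-2349274\right) = 1365384 \left(-2349274\right) = -3207661131216$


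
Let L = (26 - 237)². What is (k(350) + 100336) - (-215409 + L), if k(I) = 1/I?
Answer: 94928401/350 ≈ 2.7122e+5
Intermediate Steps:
L = 44521 (L = (-211)² = 44521)
(k(350) + 100336) - (-215409 + L) = (1/350 + 100336) - (-215409 + 44521) = (1/350 + 100336) - 1*(-170888) = 35117601/350 + 170888 = 94928401/350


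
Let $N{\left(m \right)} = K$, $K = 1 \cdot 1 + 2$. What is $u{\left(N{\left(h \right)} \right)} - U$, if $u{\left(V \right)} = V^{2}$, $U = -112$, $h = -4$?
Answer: $121$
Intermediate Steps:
$K = 3$ ($K = 1 + 2 = 3$)
$N{\left(m \right)} = 3$
$u{\left(N{\left(h \right)} \right)} - U = 3^{2} - -112 = 9 + 112 = 121$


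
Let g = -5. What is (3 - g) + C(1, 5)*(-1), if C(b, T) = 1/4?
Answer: 31/4 ≈ 7.7500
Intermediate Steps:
C(b, T) = ¼
(3 - g) + C(1, 5)*(-1) = (3 - 1*(-5)) + (¼)*(-1) = (3 + 5) - ¼ = 8 - ¼ = 31/4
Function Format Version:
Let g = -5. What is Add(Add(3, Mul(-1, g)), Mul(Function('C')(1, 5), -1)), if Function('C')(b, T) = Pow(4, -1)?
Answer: Rational(31, 4) ≈ 7.7500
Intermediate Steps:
Function('C')(b, T) = Rational(1, 4)
Add(Add(3, Mul(-1, g)), Mul(Function('C')(1, 5), -1)) = Add(Add(3, Mul(-1, -5)), Mul(Rational(1, 4), -1)) = Add(Add(3, 5), Rational(-1, 4)) = Add(8, Rational(-1, 4)) = Rational(31, 4)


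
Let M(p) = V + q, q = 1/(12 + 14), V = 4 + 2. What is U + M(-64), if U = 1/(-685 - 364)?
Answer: 164667/27274 ≈ 6.0375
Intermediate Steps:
V = 6
q = 1/26 ≈ 0.038462
U = -1/1049 (U = 1/(-1049) = -1/1049 ≈ -0.00095329)
M(p) = 157/26 (M(p) = 6 + 1/26 = 157/26)
U + M(-64) = -1/1049 + 157/26 = 164667/27274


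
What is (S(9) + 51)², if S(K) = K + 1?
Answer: 3721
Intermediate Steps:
S(K) = 1 + K
(S(9) + 51)² = ((1 + 9) + 51)² = (10 + 51)² = 61² = 3721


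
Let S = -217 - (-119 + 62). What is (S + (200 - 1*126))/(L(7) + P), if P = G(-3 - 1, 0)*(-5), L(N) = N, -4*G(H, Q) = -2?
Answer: -172/9 ≈ -19.111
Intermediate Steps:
G(H, Q) = ½ (G(H, Q) = -¼*(-2) = ½)
S = -160 (S = -217 - 1*(-57) = -217 + 57 = -160)
P = -5/2 (P = (½)*(-5) = -5/2 ≈ -2.5000)
(S + (200 - 1*126))/(L(7) + P) = (-160 + (200 - 1*126))/(7 - 5/2) = (-160 + (200 - 126))/(9/2) = (-160 + 74)*(2/9) = -86*2/9 = -172/9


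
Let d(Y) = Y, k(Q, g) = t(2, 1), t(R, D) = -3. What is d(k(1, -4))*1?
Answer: -3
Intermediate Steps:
k(Q, g) = -3
d(k(1, -4))*1 = -3*1 = -3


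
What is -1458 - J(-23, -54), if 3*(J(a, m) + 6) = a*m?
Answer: -1866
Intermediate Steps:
J(a, m) = -6 + a*m/3 (J(a, m) = -6 + (a*m)/3 = -6 + a*m/3)
-1458 - J(-23, -54) = -1458 - (-6 + (1/3)*(-23)*(-54)) = -1458 - (-6 + 414) = -1458 - 1*408 = -1458 - 408 = -1866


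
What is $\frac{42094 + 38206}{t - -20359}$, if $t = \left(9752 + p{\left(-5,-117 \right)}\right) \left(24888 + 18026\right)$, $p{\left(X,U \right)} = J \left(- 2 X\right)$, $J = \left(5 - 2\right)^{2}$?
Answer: $\frac{7300}{38398177} \approx 0.00019011$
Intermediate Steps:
$J = 9$ ($J = 3^{2} = 9$)
$p{\left(X,U \right)} = - 18 X$ ($p{\left(X,U \right)} = 9 \left(- 2 X\right) = - 18 X$)
$t = 422359588$ ($t = \left(9752 - -90\right) \left(24888 + 18026\right) = \left(9752 + 90\right) 42914 = 9842 \cdot 42914 = 422359588$)
$\frac{42094 + 38206}{t - -20359} = \frac{42094 + 38206}{422359588 - -20359} = \frac{80300}{422359588 + 20359} = \frac{80300}{422379947} = 80300 \cdot \frac{1}{422379947} = \frac{7300}{38398177}$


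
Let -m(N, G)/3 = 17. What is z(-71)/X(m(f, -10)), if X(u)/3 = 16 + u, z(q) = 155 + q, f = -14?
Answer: -⅘ ≈ -0.80000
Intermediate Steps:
m(N, G) = -51 (m(N, G) = -3*17 = -51)
X(u) = 48 + 3*u (X(u) = 3*(16 + u) = 48 + 3*u)
z(-71)/X(m(f, -10)) = (155 - 71)/(48 + 3*(-51)) = 84/(48 - 153) = 84/(-105) = 84*(-1/105) = -⅘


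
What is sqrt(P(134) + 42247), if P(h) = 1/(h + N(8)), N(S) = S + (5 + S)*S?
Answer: sqrt(2556619698)/246 ≈ 205.54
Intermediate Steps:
N(S) = S + S*(5 + S)
P(h) = 1/(112 + h) (P(h) = 1/(h + 8*(6 + 8)) = 1/(h + 8*14) = 1/(h + 112) = 1/(112 + h))
sqrt(P(134) + 42247) = sqrt(1/(112 + 134) + 42247) = sqrt(1/246 + 42247) = sqrt(10392763/246) = sqrt(2556619698)/246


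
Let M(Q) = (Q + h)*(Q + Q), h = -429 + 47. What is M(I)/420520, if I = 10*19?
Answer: -1824/10513 ≈ -0.17350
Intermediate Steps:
h = -382
I = 190
M(Q) = 2*Q*(-382 + Q) (M(Q) = (Q - 382)*(Q + Q) = (-382 + Q)*(2*Q) = 2*Q*(-382 + Q))
M(I)/420520 = (2*190*(-382 + 190))/420520 = (2*190*(-192))*(1/420520) = -72960*1/420520 = -1824/10513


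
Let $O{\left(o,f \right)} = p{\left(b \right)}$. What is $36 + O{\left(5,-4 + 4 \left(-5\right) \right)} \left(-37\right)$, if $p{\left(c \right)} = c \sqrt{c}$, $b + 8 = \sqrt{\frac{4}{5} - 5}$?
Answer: $36 - \frac{37 \sqrt{5} \left(-40 + i \sqrt{105}\right)^{\frac{3}{2}}}{25} \approx 358.58 + 816.69 i$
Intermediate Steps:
$b = -8 + \frac{i \sqrt{105}}{5}$ ($b = -8 + \sqrt{\frac{4}{5} - 5} = -8 + \sqrt{- \frac{21}{5}} = -8 + \frac{i \sqrt{105}}{5} \approx -8.0 + 2.0494 i$)
$p{\left(c \right)} = c^{\frac{3}{2}}$
$O{\left(o,f \right)} = \left(-8 + \frac{i \sqrt{105}}{5}\right)^{\frac{3}{2}}$
$36 + O{\left(5,-4 + 4 \left(-5\right) \right)} \left(-37\right) = 36 + \frac{\sqrt{5} \left(-40 + i \sqrt{105}\right)^{\frac{3}{2}}}{25} \left(-37\right) = 36 - \frac{37 \sqrt{5} \left(-40 + i \sqrt{105}\right)^{\frac{3}{2}}}{25}$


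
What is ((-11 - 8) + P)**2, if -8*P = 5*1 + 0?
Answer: 24649/64 ≈ 385.14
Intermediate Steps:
P = -5/8 (P = -(5*1 + 0)/8 = -(5 + 0)/8 = -1/8*5 = -5/8 ≈ -0.62500)
((-11 - 8) + P)**2 = ((-11 - 8) - 5/8)**2 = (-19 - 5/8)**2 = (-157/8)**2 = 24649/64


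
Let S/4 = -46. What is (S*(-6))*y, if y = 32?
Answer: 35328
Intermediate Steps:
S = -184 (S = 4*(-46) = -184)
(S*(-6))*y = -184*(-6)*32 = 1104*32 = 35328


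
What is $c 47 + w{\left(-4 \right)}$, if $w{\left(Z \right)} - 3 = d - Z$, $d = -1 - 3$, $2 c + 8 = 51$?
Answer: $\frac{2027}{2} \approx 1013.5$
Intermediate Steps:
$c = \frac{43}{2}$ ($c = -4 + \frac{1}{2} \cdot 51 = -4 + \frac{51}{2} = \frac{43}{2} \approx 21.5$)
$d = -4$
$w{\left(Z \right)} = -1 - Z$ ($w{\left(Z \right)} = 3 - \left(4 + Z\right) = -1 - Z$)
$c 47 + w{\left(-4 \right)} = \frac{43}{2} \cdot 47 - -3 = \frac{2021}{2} + \left(-1 + 4\right) = \frac{2021}{2} + 3 = \frac{2027}{2}$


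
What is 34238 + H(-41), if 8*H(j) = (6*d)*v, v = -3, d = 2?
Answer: 68467/2 ≈ 34234.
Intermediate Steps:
H(j) = -9/2 (H(j) = ((6*2)*(-3))/8 = (12*(-3))/8 = (⅛)*(-36) = -9/2)
34238 + H(-41) = 34238 - 9/2 = 68467/2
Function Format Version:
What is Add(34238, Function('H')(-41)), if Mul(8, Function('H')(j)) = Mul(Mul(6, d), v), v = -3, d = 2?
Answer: Rational(68467, 2) ≈ 34234.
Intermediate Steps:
Function('H')(j) = Rational(-9, 2) (Function('H')(j) = Mul(Rational(1, 8), Mul(Mul(6, 2), -3)) = Mul(Rational(1, 8), Mul(12, -3)) = Mul(Rational(1, 8), -36) = Rational(-9, 2))
Add(34238, Function('H')(-41)) = Add(34238, Rational(-9, 2)) = Rational(68467, 2)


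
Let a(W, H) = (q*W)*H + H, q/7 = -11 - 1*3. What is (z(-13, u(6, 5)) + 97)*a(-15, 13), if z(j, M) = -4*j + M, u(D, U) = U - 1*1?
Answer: 2925819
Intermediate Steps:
u(D, U) = -1 + U (u(D, U) = U - 1 = -1 + U)
z(j, M) = M - 4*j
q = -98 (q = 7*(-11 - 1*3) = 7*(-11 - 3) = 7*(-14) = -98)
a(W, H) = H - 98*H*W (a(W, H) = (-98*W)*H + H = -98*H*W + H = H - 98*H*W)
(z(-13, u(6, 5)) + 97)*a(-15, 13) = (((-1 + 5) - 4*(-13)) + 97)*(13*(1 - 98*(-15))) = ((4 + 52) + 97)*(13*(1 + 1470)) = (56 + 97)*(13*1471) = 153*19123 = 2925819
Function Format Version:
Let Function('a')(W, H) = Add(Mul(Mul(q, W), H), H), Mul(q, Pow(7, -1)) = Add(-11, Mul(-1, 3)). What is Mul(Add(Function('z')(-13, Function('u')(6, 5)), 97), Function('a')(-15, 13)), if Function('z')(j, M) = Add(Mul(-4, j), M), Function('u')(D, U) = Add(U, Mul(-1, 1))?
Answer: 2925819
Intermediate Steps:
Function('u')(D, U) = Add(-1, U) (Function('u')(D, U) = Add(U, -1) = Add(-1, U))
Function('z')(j, M) = Add(M, Mul(-4, j))
q = -98 (q = Mul(7, Add(-11, Mul(-1, 3))) = Mul(7, Add(-11, -3)) = Mul(7, -14) = -98)
Function('a')(W, H) = Add(H, Mul(-98, H, W)) (Function('a')(W, H) = Add(Mul(Mul(-98, W), H), H) = Add(Mul(-98, H, W), H) = Add(H, Mul(-98, H, W)))
Mul(Add(Function('z')(-13, Function('u')(6, 5)), 97), Function('a')(-15, 13)) = Mul(Add(Add(Add(-1, 5), Mul(-4, -13)), 97), Mul(13, Add(1, Mul(-98, -15)))) = Mul(Add(Add(4, 52), 97), Mul(13, Add(1, 1470))) = Mul(Add(56, 97), Mul(13, 1471)) = Mul(153, 19123) = 2925819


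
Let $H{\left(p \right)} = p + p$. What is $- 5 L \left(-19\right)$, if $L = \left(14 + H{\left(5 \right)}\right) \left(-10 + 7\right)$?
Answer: $-6840$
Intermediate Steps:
$H{\left(p \right)} = 2 p$
$L = -72$ ($L = \left(14 + 2 \cdot 5\right) \left(-10 + 7\right) = \left(14 + 10\right) \left(-3\right) = 24 \left(-3\right) = -72$)
$- 5 L \left(-19\right) = \left(-5\right) \left(-72\right) \left(-19\right) = 360 \left(-19\right) = -6840$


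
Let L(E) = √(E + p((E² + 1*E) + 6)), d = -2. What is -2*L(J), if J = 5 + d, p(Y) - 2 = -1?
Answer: -4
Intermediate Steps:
p(Y) = 1 (p(Y) = 2 - 1 = 1)
J = 3 (J = 5 - 2 = 3)
L(E) = √(1 + E) (L(E) = √(E + 1) = √(1 + E))
-2*L(J) = -2*√(1 + 3) = -2*√4 = -2*2 = -4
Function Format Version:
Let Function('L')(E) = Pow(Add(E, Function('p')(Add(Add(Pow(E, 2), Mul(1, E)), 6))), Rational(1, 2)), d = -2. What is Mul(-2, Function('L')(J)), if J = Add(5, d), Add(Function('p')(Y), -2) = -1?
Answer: -4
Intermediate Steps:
Function('p')(Y) = 1 (Function('p')(Y) = Add(2, -1) = 1)
J = 3 (J = Add(5, -2) = 3)
Function('L')(E) = Pow(Add(1, E), Rational(1, 2)) (Function('L')(E) = Pow(Add(E, 1), Rational(1, 2)) = Pow(Add(1, E), Rational(1, 2)))
Mul(-2, Function('L')(J)) = Mul(-2, Pow(Add(1, 3), Rational(1, 2))) = Mul(-2, Pow(4, Rational(1, 2))) = Mul(-2, 2) = -4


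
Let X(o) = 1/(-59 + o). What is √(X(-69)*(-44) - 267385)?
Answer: 3*I*√1901402/8 ≈ 517.09*I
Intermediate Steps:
√(X(-69)*(-44) - 267385) = √(-44/(-59 - 69) - 267385) = √(-44/(-128) - 267385) = √(-1/128*(-44) - 267385) = √(11/32 - 267385) = √(-8556309/32) = 3*I*√1901402/8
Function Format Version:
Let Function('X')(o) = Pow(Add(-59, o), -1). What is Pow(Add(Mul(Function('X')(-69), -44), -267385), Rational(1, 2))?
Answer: Mul(Rational(3, 8), I, Pow(1901402, Rational(1, 2))) ≈ Mul(517.09, I)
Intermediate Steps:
Pow(Add(Mul(Function('X')(-69), -44), -267385), Rational(1, 2)) = Pow(Add(Mul(Pow(Add(-59, -69), -1), -44), -267385), Rational(1, 2)) = Pow(Add(Mul(Pow(-128, -1), -44), -267385), Rational(1, 2)) = Pow(Add(Mul(Rational(-1, 128), -44), -267385), Rational(1, 2)) = Pow(Add(Rational(11, 32), -267385), Rational(1, 2)) = Pow(Rational(-8556309, 32), Rational(1, 2)) = Mul(Rational(3, 8), I, Pow(1901402, Rational(1, 2)))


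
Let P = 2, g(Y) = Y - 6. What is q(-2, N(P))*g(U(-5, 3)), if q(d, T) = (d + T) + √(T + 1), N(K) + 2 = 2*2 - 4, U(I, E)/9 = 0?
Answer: 24 - 6*I ≈ 24.0 - 6.0*I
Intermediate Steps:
U(I, E) = 0 (U(I, E) = 9*0 = 0)
g(Y) = -6 + Y
N(K) = -2 (N(K) = -2 + (2*2 - 4) = -2 + (4 - 4) = -2 + 0 = -2)
q(d, T) = T + d + √(1 + T) (q(d, T) = (T + d) + √(1 + T) = T + d + √(1 + T))
q(-2, N(P))*g(U(-5, 3)) = (-2 - 2 + √(1 - 2))*(-6 + 0) = (-2 - 2 + √(-1))*(-6) = (-2 - 2 + I)*(-6) = (-4 + I)*(-6) = 24 - 6*I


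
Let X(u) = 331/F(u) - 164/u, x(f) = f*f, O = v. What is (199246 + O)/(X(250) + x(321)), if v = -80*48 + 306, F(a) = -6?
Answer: 146784000/77238883 ≈ 1.9004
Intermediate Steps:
v = -3534 (v = -3840 + 306 = -3534)
O = -3534
x(f) = f²
X(u) = -331/6 - 164/u (X(u) = 331/(-6) - 164/u = 331*(-⅙) - 164/u = -331/6 - 164/u)
(199246 + O)/(X(250) + x(321)) = (199246 - 3534)/((-331/6 - 164/250) + 321²) = 195712/((-331/6 - 164*1/250) + 103041) = 195712/((-331/6 - 82/125) + 103041) = 195712/(-41867/750 + 103041) = 195712/(77238883/750) = 195712*(750/77238883) = 146784000/77238883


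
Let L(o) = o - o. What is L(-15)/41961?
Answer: 0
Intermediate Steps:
L(o) = 0
L(-15)/41961 = 0/41961 = 0*(1/41961) = 0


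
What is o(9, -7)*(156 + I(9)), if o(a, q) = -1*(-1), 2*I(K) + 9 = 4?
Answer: 307/2 ≈ 153.50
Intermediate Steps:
I(K) = -5/2 (I(K) = -9/2 + (½)*4 = -9/2 + 2 = -5/2)
o(a, q) = 1
o(9, -7)*(156 + I(9)) = 1*(156 - 5/2) = 1*(307/2) = 307/2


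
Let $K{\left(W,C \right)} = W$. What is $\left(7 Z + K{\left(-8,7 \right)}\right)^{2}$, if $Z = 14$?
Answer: $8100$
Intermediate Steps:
$\left(7 Z + K{\left(-8,7 \right)}\right)^{2} = \left(7 \cdot 14 - 8\right)^{2} = \left(98 - 8\right)^{2} = 90^{2} = 8100$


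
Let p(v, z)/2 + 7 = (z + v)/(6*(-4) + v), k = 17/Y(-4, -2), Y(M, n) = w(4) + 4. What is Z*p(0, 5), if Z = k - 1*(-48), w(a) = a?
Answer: -69373/96 ≈ -722.64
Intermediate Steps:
Y(M, n) = 8 (Y(M, n) = 4 + 4 = 8)
k = 17/8 ≈ 2.1250
p(v, z) = -14 + 2*(v + z)/(-24 + v) (p(v, z) = -14 + 2*((z + v)/(6*(-4) + v)) = -14 + 2*((v + z)/(-24 + v)) = -14 + 2*(v + z)/(-24 + v))
Z = 401/8 (Z = 17/8 - 1*(-48) = 17/8 + 48 = 401/8 ≈ 50.125)
Z*p(0, 5) = 401*(2*(168 + 5 - 6*0)/(-24 + 0))/8 = 401*(2*(168 + 5 + 0)/(-24))/8 = 401*(2*(-1/24)*173)/8 = (401/8)*(-173/12) = -69373/96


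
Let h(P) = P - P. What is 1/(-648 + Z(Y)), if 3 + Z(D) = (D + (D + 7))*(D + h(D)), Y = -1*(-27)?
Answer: 1/996 ≈ 0.0010040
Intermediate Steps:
Y = 27
h(P) = 0
Z(D) = -3 + D*(7 + 2*D) (Z(D) = -3 + (D + (D + 7))*(D + 0) = -3 + (D + (7 + D))*D = -3 + (7 + 2*D)*D = -3 + D*(7 + 2*D))
1/(-648 + Z(Y)) = 1/(-648 + (-3 + 2*27² + 7*27)) = 1/(-648 + (-3 + 2*729 + 189)) = 1/(-648 + (-3 + 1458 + 189)) = 1/(-648 + 1644) = 1/996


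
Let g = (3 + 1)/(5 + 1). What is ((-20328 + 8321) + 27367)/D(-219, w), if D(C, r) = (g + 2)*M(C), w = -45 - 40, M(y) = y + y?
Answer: -960/73 ≈ -13.151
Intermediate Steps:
M(y) = 2*y
g = ⅔ (g = 4/6 = 4*(⅙) = ⅔ ≈ 0.66667)
w = -85
D(C, r) = 16*C/3 (D(C, r) = (⅔ + 2)*(2*C) = 8*(2*C)/3 = 16*C/3)
((-20328 + 8321) + 27367)/D(-219, w) = ((-20328 + 8321) + 27367)/(((16/3)*(-219))) = (-12007 + 27367)/(-1168) = 15360*(-1/1168) = -960/73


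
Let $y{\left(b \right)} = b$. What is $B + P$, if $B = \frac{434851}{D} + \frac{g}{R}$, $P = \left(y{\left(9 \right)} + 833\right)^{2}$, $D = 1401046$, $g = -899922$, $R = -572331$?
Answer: $\frac{189497613986321319}{267287352742} \approx 7.0897 \cdot 10^{5}$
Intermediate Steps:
$P = 708964$ ($P = \left(9 + 833\right)^{2} = 842^{2} = 708964$)
$B = \frac{503236942031}{267287352742}$ ($B = \frac{434851}{1401046} - \frac{899922}{-572331} = 434851 \cdot \frac{1}{1401046} - - \frac{299974}{190777} = \frac{434851}{1401046} + \frac{299974}{190777} = \frac{503236942031}{267287352742} \approx 1.8828$)
$B + P = \frac{503236942031}{267287352742} + 708964 = \frac{189497613986321319}{267287352742}$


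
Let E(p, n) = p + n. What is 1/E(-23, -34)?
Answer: -1/57 ≈ -0.017544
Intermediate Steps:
E(p, n) = n + p
1/E(-23, -34) = 1/(-34 - 23) = 1/(-57) = -1/57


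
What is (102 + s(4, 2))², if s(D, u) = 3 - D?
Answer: 10201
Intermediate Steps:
(102 + s(4, 2))² = (102 + (3 - 1*4))² = (102 + (3 - 4))² = (102 - 1)² = 101² = 10201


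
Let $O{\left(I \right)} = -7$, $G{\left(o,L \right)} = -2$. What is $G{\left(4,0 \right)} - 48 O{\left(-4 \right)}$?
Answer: $334$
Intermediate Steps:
$G{\left(4,0 \right)} - 48 O{\left(-4 \right)} = -2 - -336 = -2 + 336 = 334$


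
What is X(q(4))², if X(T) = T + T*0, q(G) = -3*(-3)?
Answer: 81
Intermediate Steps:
q(G) = 9
X(T) = T (X(T) = T + 0 = T)
X(q(4))² = 9² = 81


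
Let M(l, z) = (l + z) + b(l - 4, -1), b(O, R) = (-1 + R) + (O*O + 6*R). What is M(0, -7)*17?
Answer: 17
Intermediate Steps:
b(O, R) = -1 + O**2 + 7*R (b(O, R) = (-1 + R) + (O**2 + 6*R) = -1 + O**2 + 7*R)
M(l, z) = -8 + l + z + (-4 + l)**2 (M(l, z) = (l + z) + (-1 + (l - 4)**2 + 7*(-1)) = (l + z) + (-1 + (-4 + l)**2 - 7) = (l + z) + (-8 + (-4 + l)**2) = -8 + l + z + (-4 + l)**2)
M(0, -7)*17 = (-8 + 0 - 7 + (-4 + 0)**2)*17 = (-8 + 0 - 7 + (-4)**2)*17 = (-8 + 0 - 7 + 16)*17 = 1*17 = 17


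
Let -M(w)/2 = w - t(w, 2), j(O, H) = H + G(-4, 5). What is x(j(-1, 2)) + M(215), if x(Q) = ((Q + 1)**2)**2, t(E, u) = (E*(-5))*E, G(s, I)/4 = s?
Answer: -434119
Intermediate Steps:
G(s, I) = 4*s
t(E, u) = -5*E**2 (t(E, u) = (-5*E)*E = -5*E**2)
j(O, H) = -16 + H (j(O, H) = H + 4*(-4) = H - 16 = -16 + H)
M(w) = -10*w**2 - 2*w (M(w) = -2*(w - (-5)*w**2) = -2*(w + 5*w**2) = -10*w**2 - 2*w)
x(Q) = (1 + Q)**4 (x(Q) = ((1 + Q)**2)**2 = (1 + Q)**4)
x(j(-1, 2)) + M(215) = (1 + (-16 + 2))**4 + 2*215*(-1 - 5*215) = (1 - 14)**4 + 2*215*(-1 - 1075) = (-13)**4 + 2*215*(-1076) = 28561 - 462680 = -434119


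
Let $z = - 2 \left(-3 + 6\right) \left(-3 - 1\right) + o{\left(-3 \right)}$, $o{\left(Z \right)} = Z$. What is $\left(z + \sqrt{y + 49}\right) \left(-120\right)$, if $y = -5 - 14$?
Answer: $-2520 - 120 \sqrt{30} \approx -3177.3$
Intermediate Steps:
$y = -19$
$z = 21$ ($z = - 2 \left(-3 + 6\right) \left(-3 - 1\right) - 3 = - 2 \cdot 3 \left(-4\right) - 3 = \left(-2\right) \left(-12\right) - 3 = 24 - 3 = 21$)
$\left(z + \sqrt{y + 49}\right) \left(-120\right) = \left(21 + \sqrt{-19 + 49}\right) \left(-120\right) = \left(21 + \sqrt{30}\right) \left(-120\right) = -2520 - 120 \sqrt{30}$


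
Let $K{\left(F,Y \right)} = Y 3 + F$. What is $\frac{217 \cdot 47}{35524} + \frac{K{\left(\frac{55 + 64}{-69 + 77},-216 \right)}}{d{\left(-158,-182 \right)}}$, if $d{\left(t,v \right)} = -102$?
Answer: $\frac{47062861}{7246896} \approx 6.4942$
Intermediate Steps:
$K{\left(F,Y \right)} = F + 3 Y$ ($K{\left(F,Y \right)} = 3 Y + F = F + 3 Y$)
$\frac{217 \cdot 47}{35524} + \frac{K{\left(\frac{55 + 64}{-69 + 77},-216 \right)}}{d{\left(-158,-182 \right)}} = \frac{217 \cdot 47}{35524} + \frac{\frac{55 + 64}{-69 + 77} + 3 \left(-216\right)}{-102} = 10199 \cdot \frac{1}{35524} + \left(\frac{119}{8} - 648\right) \left(- \frac{1}{102}\right) = \frac{10199}{35524} + \left(119 \cdot \frac{1}{8} - 648\right) \left(- \frac{1}{102}\right) = \frac{10199}{35524} + \left(\frac{119}{8} - 648\right) \left(- \frac{1}{102}\right) = \frac{10199}{35524} - - \frac{5065}{816} = \frac{10199}{35524} + \frac{5065}{816} = \frac{47062861}{7246896}$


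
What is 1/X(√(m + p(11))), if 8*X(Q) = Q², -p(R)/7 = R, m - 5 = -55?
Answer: -8/127 ≈ -0.062992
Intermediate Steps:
m = -50 (m = 5 - 55 = -50)
p(R) = -7*R
X(Q) = Q²/8
1/X(√(m + p(11))) = 1/((√(-50 - 7*11))²/8) = 1/((√(-50 - 77))²/8) = 1/((√(-127))²/8) = 1/((I*√127)²/8) = 1/((⅛)*(-127)) = 1/(-127/8) = -8/127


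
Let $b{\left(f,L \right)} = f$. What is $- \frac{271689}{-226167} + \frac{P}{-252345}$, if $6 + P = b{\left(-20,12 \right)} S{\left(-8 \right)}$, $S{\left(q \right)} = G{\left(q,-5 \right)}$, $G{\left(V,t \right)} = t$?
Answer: $\frac{22846033669}{19024037205} \approx 1.2009$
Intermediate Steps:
$S{\left(q \right)} = -5$
$P = 94$ ($P = -6 - -100 = -6 + 100 = 94$)
$- \frac{271689}{-226167} + \frac{P}{-252345} = - \frac{271689}{-226167} + \frac{94}{-252345} = \left(-271689\right) \left(- \frac{1}{226167}\right) + 94 \left(- \frac{1}{252345}\right) = \frac{90563}{75389} - \frac{94}{252345} = \frac{22846033669}{19024037205}$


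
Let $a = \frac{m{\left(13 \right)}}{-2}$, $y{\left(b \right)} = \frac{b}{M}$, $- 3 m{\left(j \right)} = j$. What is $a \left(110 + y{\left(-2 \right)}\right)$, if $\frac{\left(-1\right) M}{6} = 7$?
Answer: $\frac{30043}{126} \approx 238.44$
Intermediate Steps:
$M = -42$ ($M = \left(-6\right) 7 = -42$)
$m{\left(j \right)} = - \frac{j}{3}$
$y{\left(b \right)} = - \frac{b}{42}$ ($y{\left(b \right)} = \frac{b}{-42} = b \left(- \frac{1}{42}\right) = - \frac{b}{42}$)
$a = \frac{13}{6}$ ($a = \frac{\left(- \frac{1}{3}\right) 13}{-2} = \left(- \frac{13}{3}\right) \left(- \frac{1}{2}\right) = \frac{13}{6} \approx 2.1667$)
$a \left(110 + y{\left(-2 \right)}\right) = \frac{13 \left(110 - - \frac{1}{21}\right)}{6} = \frac{13 \left(110 + \frac{1}{21}\right)}{6} = \frac{13}{6} \cdot \frac{2311}{21} = \frac{30043}{126}$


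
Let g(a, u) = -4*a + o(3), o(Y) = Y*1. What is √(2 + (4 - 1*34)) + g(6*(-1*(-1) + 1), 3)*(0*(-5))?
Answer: 2*I*√7 ≈ 5.2915*I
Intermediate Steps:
o(Y) = Y
g(a, u) = 3 - 4*a (g(a, u) = -4*a + 3 = 3 - 4*a)
√(2 + (4 - 1*34)) + g(6*(-1*(-1) + 1), 3)*(0*(-5)) = √(2 + (4 - 1*34)) + (3 - 24*(-1*(-1) + 1))*(0*(-5)) = √(2 + (4 - 34)) + (3 - 24*(1 + 1))*0 = √(2 - 30) + (3 - 24*2)*0 = √(-28) + (3 - 4*12)*0 = 2*I*√7 + (3 - 48)*0 = 2*I*√7 - 45*0 = 2*I*√7 + 0 = 2*I*√7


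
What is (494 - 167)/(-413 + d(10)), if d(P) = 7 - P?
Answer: -327/416 ≈ -0.78606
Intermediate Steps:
(494 - 167)/(-413 + d(10)) = (494 - 167)/(-413 + (7 - 1*10)) = 327/(-413 + (7 - 10)) = 327/(-413 - 3) = 327/(-416) = 327*(-1/416) = -327/416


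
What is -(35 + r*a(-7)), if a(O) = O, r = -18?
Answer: -161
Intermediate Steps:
-(35 + r*a(-7)) = -(35 - 18*(-7)) = -(35 + 126) = -1*161 = -161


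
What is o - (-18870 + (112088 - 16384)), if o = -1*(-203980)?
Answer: 127146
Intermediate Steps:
o = 203980
o - (-18870 + (112088 - 16384)) = 203980 - (-18870 + (112088 - 16384)) = 203980 - (-18870 + 95704) = 203980 - 1*76834 = 203980 - 76834 = 127146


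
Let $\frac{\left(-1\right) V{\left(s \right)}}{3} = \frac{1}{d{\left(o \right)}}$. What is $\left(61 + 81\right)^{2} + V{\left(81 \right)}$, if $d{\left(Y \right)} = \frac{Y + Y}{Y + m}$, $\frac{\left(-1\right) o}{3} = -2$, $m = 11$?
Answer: $\frac{80639}{4} \approx 20160.0$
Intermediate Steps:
$o = 6$ ($o = \left(-3\right) \left(-2\right) = 6$)
$d{\left(Y \right)} = \frac{2 Y}{11 + Y}$ ($d{\left(Y \right)} = \frac{Y + Y}{Y + 11} = \frac{2 Y}{11 + Y}$)
$V{\left(s \right)} = - \frac{17}{4}$ ($V{\left(s \right)} = - \frac{3}{2 \cdot 6 \frac{1}{11 + 6}} = - \frac{3}{2 \cdot 6 \cdot \frac{1}{17}} = - \frac{3}{\frac{12}{17}} = \left(-3\right) \frac{17}{12} = - \frac{17}{4}$)
$\left(61 + 81\right)^{2} + V{\left(81 \right)} = \left(61 + 81\right)^{2} - \frac{17}{4} = 142^{2} - \frac{17}{4} = 20164 - \frac{17}{4} = \frac{80639}{4}$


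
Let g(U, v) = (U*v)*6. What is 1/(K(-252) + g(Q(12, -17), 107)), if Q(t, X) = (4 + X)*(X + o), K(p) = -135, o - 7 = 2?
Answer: 1/66633 ≈ 1.5008e-5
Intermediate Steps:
o = 9 (o = 7 + 2 = 9)
Q(t, X) = (4 + X)*(9 + X) (Q(t, X) = (4 + X)*(X + 9) = (4 + X)*(9 + X))
g(U, v) = 6*U*v
1/(K(-252) + g(Q(12, -17), 107)) = 1/(-135 + 6*(36 + (-17)**2 + 13*(-17))*107) = 1/(-135 + 6*(36 + 289 - 221)*107) = 1/(-135 + 6*104*107) = 1/(-135 + 66768) = 1/66633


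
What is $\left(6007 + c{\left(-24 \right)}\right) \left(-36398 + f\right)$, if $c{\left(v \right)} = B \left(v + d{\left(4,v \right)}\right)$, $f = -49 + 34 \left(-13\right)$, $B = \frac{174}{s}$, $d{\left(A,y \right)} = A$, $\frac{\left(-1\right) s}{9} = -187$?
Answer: $- \frac{124270445863}{561} \approx -2.2152 \cdot 10^{8}$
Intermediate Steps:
$s = 1683$ ($s = \left(-9\right) \left(-187\right) = 1683$)
$B = \frac{58}{561}$ ($B = \frac{174}{1683} = 174 \cdot \frac{1}{1683} = \frac{58}{561} \approx 0.10339$)
$f = -491$ ($f = -49 - 442 = -491$)
$c{\left(v \right)} = \frac{232}{561} + \frac{58 v}{561}$ ($c{\left(v \right)} = \frac{58 \left(v + 4\right)}{561} = \frac{58 \left(4 + v\right)}{561} = \frac{232}{561} + \frac{58 v}{561}$)
$\left(6007 + c{\left(-24 \right)}\right) \left(-36398 + f\right) = \left(6007 + \left(\frac{232}{561} + \frac{58}{561} \left(-24\right)\right)\right) \left(-36398 - 491\right) = \left(6007 + \left(\frac{232}{561} - \frac{464}{187}\right)\right) \left(-36889\right) = \left(6007 - \frac{1160}{561}\right) \left(-36889\right) = \frac{3368767}{561} \left(-36889\right) = - \frac{124270445863}{561}$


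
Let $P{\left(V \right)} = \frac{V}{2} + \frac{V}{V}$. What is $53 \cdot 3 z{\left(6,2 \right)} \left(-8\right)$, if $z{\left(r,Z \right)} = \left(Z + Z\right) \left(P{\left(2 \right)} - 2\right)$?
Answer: $0$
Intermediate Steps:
$P{\left(V \right)} = 1 + \frac{V}{2}$ ($P{\left(V \right)} = V \frac{1}{2} + 1 = \frac{V}{2} + 1 = 1 + \frac{V}{2}$)
$z{\left(r,Z \right)} = 0$ ($z{\left(r,Z \right)} = \left(Z + Z\right) \left(\left(1 + \frac{1}{2} \cdot 2\right) - 2\right) = 2 Z \left(\left(1 + 1\right) - 2\right) = 2 Z \left(2 - 2\right) = 2 Z 0 = 0$)
$53 \cdot 3 z{\left(6,2 \right)} \left(-8\right) = 53 \cdot 3 \cdot 0 \left(-8\right) = 53 \cdot 0 \left(-8\right) = 53 \cdot 0 = 0$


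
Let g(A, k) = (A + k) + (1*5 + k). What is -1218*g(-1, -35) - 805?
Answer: 79583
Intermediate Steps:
g(A, k) = 5 + A + 2*k (g(A, k) = (A + k) + (5 + k) = 5 + A + 2*k)
-1218*g(-1, -35) - 805 = -1218*(5 - 1 + 2*(-35)) - 805 = -1218*(5 - 1 - 70) - 805 = -1218*(-66) - 805 = 80388 - 805 = 79583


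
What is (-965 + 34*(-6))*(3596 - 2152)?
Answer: -1688036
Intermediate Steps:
(-965 + 34*(-6))*(3596 - 2152) = (-965 - 204)*1444 = -1169*1444 = -1688036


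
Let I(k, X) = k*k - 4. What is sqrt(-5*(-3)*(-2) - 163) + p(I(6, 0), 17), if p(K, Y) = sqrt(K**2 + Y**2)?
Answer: sqrt(1313) + I*sqrt(193) ≈ 36.235 + 13.892*I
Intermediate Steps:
I(k, X) = -4 + k**2 (I(k, X) = k**2 - 4 = -4 + k**2)
sqrt(-5*(-3)*(-2) - 163) + p(I(6, 0), 17) = sqrt(-5*(-3)*(-2) - 163) + sqrt((-4 + 6**2)**2 + 17**2) = sqrt(15*(-2) - 163) + sqrt((-4 + 36)**2 + 289) = sqrt(-30 - 163) + sqrt(32**2 + 289) = sqrt(-193) + sqrt(1024 + 289) = I*sqrt(193) + sqrt(1313) = sqrt(1313) + I*sqrt(193)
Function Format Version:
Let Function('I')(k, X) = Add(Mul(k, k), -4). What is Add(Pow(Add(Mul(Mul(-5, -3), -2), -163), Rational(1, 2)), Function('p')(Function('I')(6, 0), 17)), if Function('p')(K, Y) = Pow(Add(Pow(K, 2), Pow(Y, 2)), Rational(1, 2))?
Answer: Add(Pow(1313, Rational(1, 2)), Mul(I, Pow(193, Rational(1, 2)))) ≈ Add(36.235, Mul(13.892, I))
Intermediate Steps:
Function('I')(k, X) = Add(-4, Pow(k, 2)) (Function('I')(k, X) = Add(Pow(k, 2), -4) = Add(-4, Pow(k, 2)))
Add(Pow(Add(Mul(Mul(-5, -3), -2), -163), Rational(1, 2)), Function('p')(Function('I')(6, 0), 17)) = Add(Pow(Add(Mul(Mul(-5, -3), -2), -163), Rational(1, 2)), Pow(Add(Pow(Add(-4, Pow(6, 2)), 2), Pow(17, 2)), Rational(1, 2))) = Add(Pow(Add(Mul(15, -2), -163), Rational(1, 2)), Pow(Add(Pow(Add(-4, 36), 2), 289), Rational(1, 2))) = Add(Pow(Add(-30, -163), Rational(1, 2)), Pow(Add(Pow(32, 2), 289), Rational(1, 2))) = Add(Pow(-193, Rational(1, 2)), Pow(Add(1024, 289), Rational(1, 2))) = Add(Mul(I, Pow(193, Rational(1, 2))), Pow(1313, Rational(1, 2))) = Add(Pow(1313, Rational(1, 2)), Mul(I, Pow(193, Rational(1, 2))))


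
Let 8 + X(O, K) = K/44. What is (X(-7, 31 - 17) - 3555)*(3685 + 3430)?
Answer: -557666585/22 ≈ -2.5348e+7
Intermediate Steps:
X(O, K) = -8 + K/44
(X(-7, 31 - 17) - 3555)*(3685 + 3430) = ((-8 + (31 - 17)/44) - 3555)*(3685 + 3430) = ((-8 + (1/44)*14) - 3555)*7115 = ((-8 + 7/22) - 3555)*7115 = (-169/22 - 3555)*7115 = -78379/22*7115 = -557666585/22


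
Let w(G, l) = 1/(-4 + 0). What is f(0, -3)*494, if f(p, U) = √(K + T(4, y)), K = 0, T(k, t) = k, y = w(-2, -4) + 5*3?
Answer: 988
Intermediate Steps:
w(G, l) = -¼ (w(G, l) = 1/(-4) = -¼)
y = 59/4 (y = -¼ + 5*3 = -¼ + 15 = 59/4 ≈ 14.750)
f(p, U) = 2 (f(p, U) = √(0 + 4) = √4 = 2)
f(0, -3)*494 = 2*494 = 988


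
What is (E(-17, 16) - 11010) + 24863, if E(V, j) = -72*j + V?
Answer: 12684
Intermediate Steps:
E(V, j) = V - 72*j
(E(-17, 16) - 11010) + 24863 = ((-17 - 72*16) - 11010) + 24863 = ((-17 - 1152) - 11010) + 24863 = (-1169 - 11010) + 24863 = -12179 + 24863 = 12684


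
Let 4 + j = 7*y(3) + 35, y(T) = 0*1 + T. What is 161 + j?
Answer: 213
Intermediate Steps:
y(T) = T (y(T) = 0 + T = T)
j = 52 (j = -4 + (7*3 + 35) = -4 + (21 + 35) = -4 + 56 = 52)
161 + j = 161 + 52 = 213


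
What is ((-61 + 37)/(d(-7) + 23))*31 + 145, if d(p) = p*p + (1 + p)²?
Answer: 1243/9 ≈ 138.11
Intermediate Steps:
d(p) = p² + (1 + p)²
((-61 + 37)/(d(-7) + 23))*31 + 145 = ((-61 + 37)/(((-7)² + (1 - 7)²) + 23))*31 + 145 = -24/((49 + (-6)²) + 23)*31 + 145 = -24/((49 + 36) + 23)*31 + 145 = -24/(85 + 23)*31 + 145 = -24/108*31 + 145 = -24*1/108*31 + 145 = -2/9*31 + 145 = -62/9 + 145 = 1243/9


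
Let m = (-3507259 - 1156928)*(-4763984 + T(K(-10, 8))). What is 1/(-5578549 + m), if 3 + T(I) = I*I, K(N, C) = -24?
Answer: 1/22217434083308 ≈ 4.5010e-14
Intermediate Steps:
T(I) = -3 + I**2 (T(I) = -3 + I*I = -3 + I**2)
m = 22217439661857 (m = (-3507259 - 1156928)*(-4763984 + (-3 + (-24)**2)) = -4664187*(-4763984 + (-3 + 576)) = -4664187*(-4763984 + 573) = -4664187*(-4763411) = 22217439661857)
1/(-5578549 + m) = 1/(-5578549 + 22217439661857) = 1/22217434083308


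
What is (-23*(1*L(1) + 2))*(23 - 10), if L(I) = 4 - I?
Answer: -1495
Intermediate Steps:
(-23*(1*L(1) + 2))*(23 - 10) = (-23*(1*(4 - 1*1) + 2))*(23 - 10) = -23*(1*(4 - 1) + 2)*13 = -23*(1*3 + 2)*13 = -23*(3 + 2)*13 = -23*5*13 = -115*13 = -1495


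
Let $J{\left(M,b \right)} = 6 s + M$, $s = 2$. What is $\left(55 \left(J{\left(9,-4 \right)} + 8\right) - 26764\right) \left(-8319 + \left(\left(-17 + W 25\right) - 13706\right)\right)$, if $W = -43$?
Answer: $581831773$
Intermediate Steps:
$J{\left(M,b \right)} = 12 + M$ ($J{\left(M,b \right)} = 6 \cdot 2 + M = 12 + M$)
$\left(55 \left(J{\left(9,-4 \right)} + 8\right) - 26764\right) \left(-8319 + \left(\left(-17 + W 25\right) - 13706\right)\right) = \left(55 \left(\left(12 + 9\right) + 8\right) - 26764\right) \left(-8319 - 14798\right) = \left(55 \left(21 + 8\right) - 26764\right) \left(-8319 - 14798\right) = \left(55 \cdot 29 - 26764\right) \left(-8319 - 14798\right) = \left(1595 - 26764\right) \left(-8319 - 14798\right) = \left(-25169\right) \left(-23117\right) = 581831773$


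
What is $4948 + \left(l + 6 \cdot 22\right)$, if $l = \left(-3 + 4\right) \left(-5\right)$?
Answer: $5075$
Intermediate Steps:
$l = -5$ ($l = 1 \left(-5\right) = -5$)
$4948 + \left(l + 6 \cdot 22\right) = 4948 + \left(-5 + 6 \cdot 22\right) = 4948 + \left(-5 + 132\right) = 4948 + 127 = 5075$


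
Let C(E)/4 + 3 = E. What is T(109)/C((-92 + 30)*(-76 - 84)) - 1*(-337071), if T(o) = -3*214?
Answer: 6685465893/19834 ≈ 3.3707e+5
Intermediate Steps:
C(E) = -12 + 4*E
T(o) = -642
T(109)/C((-92 + 30)*(-76 - 84)) - 1*(-337071) = -642/(-12 + 4*((-92 + 30)*(-76 - 84))) - 1*(-337071) = -642/(-12 + 4*(-62*(-160))) + 337071 = -642/(-12 + 4*9920) + 337071 = -642/(-12 + 39680) + 337071 = -642/39668 + 337071 = -642*1/39668 + 337071 = -321/19834 + 337071 = 6685465893/19834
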